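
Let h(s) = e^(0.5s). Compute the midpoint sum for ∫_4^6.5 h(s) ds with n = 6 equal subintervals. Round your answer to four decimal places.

Δs = (6.5 − 4)/6 = 5/12.
Midpoints: 101/24, 4.625, 121/24, 131/24, 5.875, 151/24.
h(101/24) ≈ 8.2003, h(4.625) ≈ 10.0996, h(121/24) ≈ 12.4390, h(131/24) ≈ 15.3201, h(5.875) ≈ 18.8686, h(151/24) ≈ 23.2390.
Sum = Δs · [h(101/24) + h(4.625) + h(121/24) + ...].
Sum ≈ 36.7361.

36.7361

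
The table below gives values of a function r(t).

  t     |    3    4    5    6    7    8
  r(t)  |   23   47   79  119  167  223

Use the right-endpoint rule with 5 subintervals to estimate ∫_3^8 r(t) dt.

Δt = 1.
Sum = 1·[47 + 79 + 119 + 167 + 223] = 635.

635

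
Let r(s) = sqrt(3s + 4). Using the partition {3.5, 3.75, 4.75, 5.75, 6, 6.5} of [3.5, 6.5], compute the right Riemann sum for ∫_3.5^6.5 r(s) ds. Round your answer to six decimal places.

13.454499

Subinterval widths: 0.25, 1, 1, 0.25, 0.5.
Right endpoints: 3.75, 4.75, 5.75, 6, 6.5.
r(3.75) ≈ 3.905125, r(4.75) ≈ 4.272002, r(5.75) ≈ 4.609772, r(6) ≈ 4.690416, r(6.5) ≈ 4.847680.
Sum = Σ Δs_i · r(s_i).
Sum ≈ 13.454499.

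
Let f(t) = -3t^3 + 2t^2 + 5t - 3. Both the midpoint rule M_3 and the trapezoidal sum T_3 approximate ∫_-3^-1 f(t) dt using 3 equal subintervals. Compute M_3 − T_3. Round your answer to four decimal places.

M_3 ≈ 49.851852.
T_3 ≈ 54.296296.
M_3 − T_3 ≈ -4.4444.

-4.4444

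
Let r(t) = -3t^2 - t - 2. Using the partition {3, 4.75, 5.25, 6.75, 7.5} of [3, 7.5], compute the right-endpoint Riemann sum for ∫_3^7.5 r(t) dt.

Subinterval widths: 1.75, 0.5, 1.5, 0.75.
Right endpoints: 4.75, 5.25, 6.75, 7.5.
r(4.75) = -74.4375, r(5.25) = -89.9375, r(6.75) = -145.4375, r(7.5) = -178.25.
Sum = Σ Δt_i · r(t_i).
Sum = -527.078125.

-527.078125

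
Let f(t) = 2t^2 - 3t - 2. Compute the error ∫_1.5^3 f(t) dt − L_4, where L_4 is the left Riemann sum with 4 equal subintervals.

1.6171875

Exact integral: ∫_1.5^3 f(t) dt = 2.625.
L_4 = 1.0078125.
Error = 2.625 − 1.0078125 = 1.6171875.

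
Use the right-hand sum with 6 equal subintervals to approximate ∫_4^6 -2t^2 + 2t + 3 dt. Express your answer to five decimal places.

-81.40741

Δt = (6 − 4)/6 = 1/3.
Right endpoints: 13/3, 14/3, 5, 16/3, 17/3, 6.
f(13/3) = -233/9, f(14/3) = -281/9, f(5) = -37, f(16/3) = -389/9, f(17/3) = -449/9, f(6) = -57.
Sum = Δt · [f(13/3) + f(14/3) + f(5) + ...].
Sum ≈ -81.40741.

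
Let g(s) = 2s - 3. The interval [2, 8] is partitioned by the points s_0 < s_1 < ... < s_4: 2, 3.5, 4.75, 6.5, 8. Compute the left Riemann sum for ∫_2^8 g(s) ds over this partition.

32.875

Subinterval widths: 1.5, 1.25, 1.75, 1.5.
Left endpoints: 2, 3.5, 4.75, 6.5.
g(2) = 1, g(3.5) = 4, g(4.75) = 6.5, g(6.5) = 10.
Sum = Σ Δs_i · g(s_i).
Sum = 32.875.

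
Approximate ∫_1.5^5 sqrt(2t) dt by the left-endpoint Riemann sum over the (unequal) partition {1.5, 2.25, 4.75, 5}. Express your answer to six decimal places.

7.372891

Subinterval widths: 0.75, 2.5, 0.25.
Left endpoints: 1.5, 2.25, 4.75.
f(1.5) ≈ 1.732051, f(2.25) ≈ 2.121320, f(4.75) ≈ 3.082207.
Sum = Σ Δt_i · f(t_i).
Sum ≈ 7.372891.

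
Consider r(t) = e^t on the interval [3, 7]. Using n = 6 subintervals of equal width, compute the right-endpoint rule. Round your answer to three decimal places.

Δt = (7 − 3)/6 = 2/3.
Right endpoints: 11/3, 13/3, 5, 17/3, 19/3, 7.
r(11/3) ≈ 39.121, r(13/3) ≈ 76.198, r(5) ≈ 148.413, r(17/3) ≈ 289.069, r(19/3) ≈ 563.030, r(7) ≈ 1096.633.
Sum = Δt · [r(11/3) + r(13/3) + r(5) + ...].
Sum ≈ 1474.977.

1474.977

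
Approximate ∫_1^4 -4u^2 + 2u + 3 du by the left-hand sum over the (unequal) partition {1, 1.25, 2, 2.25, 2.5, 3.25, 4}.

Subinterval widths: 0.25, 0.75, 0.25, 0.25, 0.75, 0.75.
Left endpoints: 1, 1.25, 2, 2.25, 2.5, 3.25.
f(1) = 1, f(1.25) = -0.75, f(2) = -9, f(2.25) = -12.75, f(2.5) = -17, f(3.25) = -32.75.
Sum = Σ Δu_i · f(u_i).
Sum = -43.0625.

-43.0625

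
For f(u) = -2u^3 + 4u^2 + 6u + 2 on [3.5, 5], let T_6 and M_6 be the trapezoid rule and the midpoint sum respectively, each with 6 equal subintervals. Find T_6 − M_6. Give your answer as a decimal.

-0.50390625

T_6 = -87.0546875.
M_6 = -86.55078125.
T_6 − M_6 = -0.50390625.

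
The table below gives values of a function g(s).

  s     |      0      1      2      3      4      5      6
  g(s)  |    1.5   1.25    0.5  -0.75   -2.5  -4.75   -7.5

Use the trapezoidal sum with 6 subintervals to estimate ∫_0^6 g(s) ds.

Δs = 1.
T_6 = (1/2)·[1.5 + 2·1.25 + 2·0.5 + 2·(-0.75) + 2·(-2.5) + 2·(-4.75) + (-7.5)] = -9.25.

-9.25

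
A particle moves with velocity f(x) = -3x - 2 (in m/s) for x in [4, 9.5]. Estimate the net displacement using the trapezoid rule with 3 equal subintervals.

-122.375

Δx = (9.5 − 4)/3 = 11/6.
f(4) = -14, f(35/6) = -19.5, f(23/3) = -25, f(9.5) = -30.5.
T_3 = (Δx/2)·[f(x_0) + 2f(x_1) + 2f(x_2) + f(x_3)].
Sum = -122.375.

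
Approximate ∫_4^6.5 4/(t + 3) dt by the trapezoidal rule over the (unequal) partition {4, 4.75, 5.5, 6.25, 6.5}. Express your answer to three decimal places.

1.223

Subinterval widths: 0.75, 0.75, 0.75, 0.25.
f(4) = 4/7, f(4.75) = 16/31, f(5.5) = 8/17, f(6.25) = 16/37, f(6.5) = 8/19.
On each subinterval the trapezoid contributes (Δt_i/2)·[f(t_{i-1}) + f(t_i)].
Sum ≈ 1.223.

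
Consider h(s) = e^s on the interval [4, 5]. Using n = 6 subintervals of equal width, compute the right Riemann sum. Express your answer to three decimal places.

Δs = (5 − 4)/6 = 1/6.
Right endpoints: 25/6, 13/3, 4.5, 14/3, 29/6, 5.
h(25/6) ≈ 64.500, h(13/3) ≈ 76.198, h(4.5) ≈ 90.017, h(14/3) ≈ 106.343, h(29/6) ≈ 125.629, h(5) ≈ 148.413.
Sum = Δs · [h(25/6) + h(13/3) + h(4.5) + ...].
Sum ≈ 101.850.

101.850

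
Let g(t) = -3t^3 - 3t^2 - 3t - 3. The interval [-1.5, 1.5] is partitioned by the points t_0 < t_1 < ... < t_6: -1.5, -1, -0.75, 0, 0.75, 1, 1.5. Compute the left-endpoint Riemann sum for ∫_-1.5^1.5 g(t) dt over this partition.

Subinterval widths: 0.5, 0.25, 0.75, 0.75, 0.25, 0.5.
Left endpoints: -1.5, -1, -0.75, 0, 0.75, 1.
g(-1.5) = 4.875, g(-1) = 0, g(-0.75) = -1.171875, g(0) = -3, g(0.75) = -8.203125, g(1) = -12.
Sum = Σ Δt_i · g(t_i).
Sum = -8.7421875.

-8.7421875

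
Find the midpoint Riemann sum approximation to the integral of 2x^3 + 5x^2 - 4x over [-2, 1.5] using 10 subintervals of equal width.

16.86453125

Δx = (1.5 − (-2))/10 = 0.35.
Midpoints: -1.825, -1.475, -1.125, -0.775, -0.425, -0.075, 0.275, 0.625, 0.975, 1.325.
f(-1.825) = 11.79634375, f(-1.475) = 10.36003125, f(-1.125) = 7.98046875, f(-0.775) = 5.17215625, f(-0.425) = 2.44959375, f(-0.075) = 0.32728125, f(0.275) = -0.68028125, f(0.625) = -0.05859375, f(0.975) = 2.70684375, f(1.325) = 8.13053125.
Sum = Δx · [f(-1.825) + f(-1.475) + f(-1.125) + ...].
Sum = 16.86453125.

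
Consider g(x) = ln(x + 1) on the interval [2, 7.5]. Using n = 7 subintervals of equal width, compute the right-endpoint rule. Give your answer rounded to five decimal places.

9.79281

Δx = (7.5 − 2)/7 = 11/14.
Right endpoints: 39/14, 25/7, 61/14, 36/7, 83/14, 47/7, 7.5.
g(39/14) ≈ 1.33123, g(25/7) ≈ 1.51983, g(61/14) ≈ 1.67843, g(36/7) ≈ 1.81529, g(83/14) ≈ 1.93565, g(47/7) ≈ 2.04307, g(7.5) ≈ 2.14007.
Sum = Δx · [g(39/14) + g(25/7) + g(61/14) + ...].
Sum ≈ 9.79281.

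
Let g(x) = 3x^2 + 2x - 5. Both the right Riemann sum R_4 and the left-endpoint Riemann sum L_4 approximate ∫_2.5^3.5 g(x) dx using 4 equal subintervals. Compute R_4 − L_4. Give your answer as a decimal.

R_4 = 30.78125.
L_4 = 25.78125.
R_4 − L_4 = 5.

5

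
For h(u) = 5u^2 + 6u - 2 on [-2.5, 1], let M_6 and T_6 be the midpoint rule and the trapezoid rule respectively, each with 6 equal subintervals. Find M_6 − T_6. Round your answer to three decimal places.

M_6 ≈ 4.46209.
T_6 ≈ 5.95081.
M_6 − T_6 ≈ -1.489.

-1.489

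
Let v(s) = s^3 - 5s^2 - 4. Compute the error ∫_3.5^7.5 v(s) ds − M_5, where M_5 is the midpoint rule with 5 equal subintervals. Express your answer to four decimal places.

Exact integral: ∫_3.5^7.5 v(s) ds ≈ 105.833333.
M_5 = 103.38.
Error ≈ 105.833333 − 103.38 ≈ 2.4533.

2.4533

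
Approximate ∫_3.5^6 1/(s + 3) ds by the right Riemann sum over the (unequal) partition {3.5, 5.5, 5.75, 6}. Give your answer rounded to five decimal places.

Subinterval widths: 2, 0.25, 0.25.
Right endpoints: 5.5, 5.75, 6.
f(5.5) = 2/17, f(5.75) = 4/35, f(6) = 1/9.
Sum = Σ Δs_i · f(s_i).
Sum ≈ 0.29164.

0.29164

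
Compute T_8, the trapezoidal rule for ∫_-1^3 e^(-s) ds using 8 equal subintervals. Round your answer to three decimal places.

2.724

Δs = (3 − (-1))/8 = 0.5.
f(-1) ≈ 2.718, f(-0.5) ≈ 1.649, f(0) ≈ 1.000, f(0.5) ≈ 0.607, f(1) ≈ 0.368, f(1.5) ≈ 0.223, f(2) ≈ 0.135, f(2.5) ≈ 0.082, f(3) ≈ 0.050.
T_8 = (Δs/2)·[f(s_0) + 2f(s_1) + ... + 2f(s_{7}) + f(s_8)].
Sum ≈ 2.724.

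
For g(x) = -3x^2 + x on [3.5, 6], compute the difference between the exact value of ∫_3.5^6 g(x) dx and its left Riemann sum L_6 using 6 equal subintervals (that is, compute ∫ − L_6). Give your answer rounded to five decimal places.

Exact integral: ∫_3.5^6 g(x) dx = -161.25.
L_6 ≈ -147.1440972.
Error ≈ -161.25 − (-147.1440972) ≈ -14.10590.

-14.10590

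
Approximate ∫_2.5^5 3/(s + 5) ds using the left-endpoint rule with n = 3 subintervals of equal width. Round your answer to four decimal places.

Δs = (5 − 2.5)/3 = 5/6.
Left endpoints: 2.5, 10/3, 25/6.
f(2.5) = 0.4, f(10/3) = 0.36, f(25/6) = 18/55.
Sum = Δs · [f(2.5) + f(10/3) + f(25/6)].
Sum ≈ 0.9061.

0.9061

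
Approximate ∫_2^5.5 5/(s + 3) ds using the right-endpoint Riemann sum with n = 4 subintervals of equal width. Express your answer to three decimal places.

Δs = (5.5 − 2)/4 = 0.875.
Right endpoints: 2.875, 3.75, 4.625, 5.5.
f(2.875) = 40/47, f(3.75) = 20/27, f(4.625) = 40/61, f(5.5) = 10/17.
Sum = Δs · [f(2.875) + f(3.75) + f(4.625) + f(5.5)].
Sum ≈ 2.481.

2.481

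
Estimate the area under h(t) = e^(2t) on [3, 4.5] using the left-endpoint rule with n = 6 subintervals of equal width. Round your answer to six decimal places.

Δt = (4.5 − 3)/6 = 0.25.
Left endpoints: 3, 3.25, 3.5, 3.75, 4, 4.25.
h(3) ≈ 403.428793, h(3.25) ≈ 665.141633, h(3.5) ≈ 1096.633158, h(3.75) ≈ 1808.042414, h(4) ≈ 2980.957987, h(4.25) ≈ 4914.768840.
Sum = Δt · [h(3) + h(3.25) + h(3.5) + ...].
Sum ≈ 2967.243207.

2967.243207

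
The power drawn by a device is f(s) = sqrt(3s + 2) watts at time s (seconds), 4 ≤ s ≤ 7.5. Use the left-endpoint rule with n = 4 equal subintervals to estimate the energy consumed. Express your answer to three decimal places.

Δs = (7.5 − 4)/4 = 0.875.
Left endpoints: 4, 4.875, 5.75, 6.625.
f(4) ≈ 3.742, f(4.875) ≈ 4.077, f(5.75) ≈ 4.387, f(6.625) ≈ 4.677.
Sum = Δs · [f(4) + f(4.875) + f(5.75) + f(6.625)].
Sum ≈ 14.773.

14.773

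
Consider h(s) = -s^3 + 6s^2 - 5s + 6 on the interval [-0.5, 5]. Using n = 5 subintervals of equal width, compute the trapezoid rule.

64.30875

Δs = (5 − (-0.5))/5 = 1.1.
h(-0.5) = 10.125, h(0.6) = 4.944, h(1.7) = 9.927, h(2.8) = 17.088, h(3.9) = 18.441, h(5) = 6.
T_5 = (Δs/2)·[h(s_0) + 2h(s_1) + ... + 2h(s_{4}) + h(s_5)].
Sum = 64.30875.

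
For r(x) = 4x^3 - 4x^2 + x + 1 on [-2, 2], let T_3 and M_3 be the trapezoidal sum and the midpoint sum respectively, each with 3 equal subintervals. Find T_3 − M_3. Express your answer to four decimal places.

-7.1111

T_3 ≈ -22.074074.
M_3 ≈ -14.962963.
T_3 − M_3 ≈ -7.1111.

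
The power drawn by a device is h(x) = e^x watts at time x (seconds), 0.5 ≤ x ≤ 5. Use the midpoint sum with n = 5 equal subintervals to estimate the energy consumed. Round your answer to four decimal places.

Δx = (5 − 0.5)/5 = 0.9.
Midpoints: 0.95, 1.85, 2.75, 3.65, 4.55.
h(0.95) ≈ 2.5857, h(1.85) ≈ 6.3598, h(2.75) ≈ 15.6426, h(3.65) ≈ 38.4747, h(4.55) ≈ 94.6324.
Sum = Δx · [h(0.95) + h(1.85) + h(2.75) + h(3.65) + h(4.55)].
Sum ≈ 141.9257.

141.9257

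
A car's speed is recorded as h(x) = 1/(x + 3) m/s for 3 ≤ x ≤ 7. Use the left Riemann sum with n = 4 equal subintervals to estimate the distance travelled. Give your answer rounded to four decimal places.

0.5456

Δx = (7 − 3)/4 = 1.
Left endpoints: 3, 4, 5, 6.
h(3) = 1/6, h(4) = 1/7, h(5) = 0.125, h(6) = 1/9.
Sum = Δx · [h(3) + h(4) + h(5) + h(6)].
Sum ≈ 0.5456.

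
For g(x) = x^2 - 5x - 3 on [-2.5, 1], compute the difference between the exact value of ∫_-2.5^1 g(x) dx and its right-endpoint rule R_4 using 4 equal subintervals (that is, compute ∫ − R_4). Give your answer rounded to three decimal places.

9.507

Exact integral: ∫_-2.5^1 g(x) dx ≈ 8.16667.
R_4 = -1.33984375.
Error ≈ 8.16667 − (-1.33984375) ≈ 9.507.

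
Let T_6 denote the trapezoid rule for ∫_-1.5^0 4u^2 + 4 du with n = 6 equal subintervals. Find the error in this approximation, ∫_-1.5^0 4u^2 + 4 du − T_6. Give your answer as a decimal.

-0.0625

Exact integral: ∫_-1.5^0 f(u) du = 10.5.
T_6 = 10.5625.
Error = 10.5 − 10.5625 = -0.0625.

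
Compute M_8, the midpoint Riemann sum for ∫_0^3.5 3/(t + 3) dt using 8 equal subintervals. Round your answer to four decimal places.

2.3175

Δt = (3.5 − 0)/8 = 0.4375.
Midpoints: 0.21875, 0.65625, 1.09375, 1.53125, 1.96875, 2.40625, 2.84375, 3.28125.
f(0.21875) = 96/103, f(0.65625) = 32/39, f(1.09375) = 96/131, f(1.53125) = 96/145, f(1.96875) = 32/53, f(2.40625) = 96/173, f(2.84375) = 96/187, f(3.28125) = 32/67.
Sum = Δt · [f(0.21875) + f(0.65625) + f(1.09375) + ...].
Sum ≈ 2.3175.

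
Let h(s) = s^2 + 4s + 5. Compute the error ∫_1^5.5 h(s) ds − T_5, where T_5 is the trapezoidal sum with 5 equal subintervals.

Exact integral: ∫_1^5.5 h(s) ds = 136.125.
T_5 = 136.7325.
Error = 136.125 − 136.7325 = -0.6075.

-0.6075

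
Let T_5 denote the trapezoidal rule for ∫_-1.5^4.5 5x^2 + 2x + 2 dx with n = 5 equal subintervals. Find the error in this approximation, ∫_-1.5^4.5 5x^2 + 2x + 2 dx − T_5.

-7.2

Exact integral: ∫_-1.5^4.5 f(x) dx = 187.5.
T_5 = 194.7.
Error = 187.5 − 194.7 = -7.2.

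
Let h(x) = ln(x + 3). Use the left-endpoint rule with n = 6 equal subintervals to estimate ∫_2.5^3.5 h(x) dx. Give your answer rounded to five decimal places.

Δx = (3.5 − 2.5)/6 = 1/6.
Left endpoints: 2.5, 8/3, 17/6, 3, 19/6, 10/3.
h(2.5) ≈ 1.70475, h(8/3) ≈ 1.73460, h(17/6) ≈ 1.76359, h(3) ≈ 1.79176, h(19/6) ≈ 1.81916, h(10/3) ≈ 1.84583.
Sum = Δx · [h(2.5) + h(8/3) + h(17/6) + ...].
Sum ≈ 1.77661.

1.77661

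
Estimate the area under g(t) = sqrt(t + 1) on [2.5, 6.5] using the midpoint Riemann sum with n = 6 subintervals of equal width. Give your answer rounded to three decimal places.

9.329

Δt = (6.5 − 2.5)/6 = 2/3.
Midpoints: 17/6, 3.5, 25/6, 29/6, 5.5, 37/6.
g(17/6) ≈ 1.958, g(3.5) ≈ 2.121, g(25/6) ≈ 2.273, g(29/6) ≈ 2.415, g(5.5) ≈ 2.550, g(37/6) ≈ 2.677.
Sum = Δt · [g(17/6) + g(3.5) + g(25/6) + ...].
Sum ≈ 9.329.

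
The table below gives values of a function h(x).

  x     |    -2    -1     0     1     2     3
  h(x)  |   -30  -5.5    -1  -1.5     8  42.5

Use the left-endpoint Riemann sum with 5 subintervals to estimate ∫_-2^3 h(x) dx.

-30

Δx = 1.
Sum = 1·[(-30) + (-5.5) + (-1) + (-1.5) + 8] = -30.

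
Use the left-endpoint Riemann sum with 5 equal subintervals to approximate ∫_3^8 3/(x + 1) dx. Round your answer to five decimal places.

Δx = (8 − 3)/5 = 1.
Left endpoints: 3, 4, 5, 6, 7.
f(3) = 0.75, f(4) = 0.6, f(5) = 0.5, f(6) = 3/7, f(7) = 0.375.
Sum = Δx · [f(3) + f(4) + f(5) + f(6) + f(7)].
Sum ≈ 2.65357.

2.65357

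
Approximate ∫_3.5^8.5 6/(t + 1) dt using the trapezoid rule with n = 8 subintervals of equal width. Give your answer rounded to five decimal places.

4.49075

Δt = (8.5 − 3.5)/8 = 0.625.
f(3.5) = 4/3, f(4.125) = 48/41, f(4.75) = 24/23, f(5.375) = 16/17, f(6) = 6/7, f(6.625) = 48/61, f(7.25) = 8/11, f(7.875) = 48/71, f(8.5) = 12/19.
T_8 = (Δt/2)·[f(t_0) + 2f(t_1) + ... + 2f(t_{7}) + f(t_8)].
Sum ≈ 4.49075.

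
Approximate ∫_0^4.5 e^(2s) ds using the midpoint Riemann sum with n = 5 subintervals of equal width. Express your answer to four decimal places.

3551.7568

Δs = (4.5 − 0)/5 = 0.9.
Midpoints: 0.45, 1.35, 2.25, 3.15, 4.05.
f(0.45) ≈ 2.4596, f(1.35) ≈ 14.8797, f(2.25) ≈ 90.0171, f(3.15) ≈ 544.5719, f(4.05) ≈ 3294.4681.
Sum = Δs · [f(0.45) + f(1.35) + f(2.25) + f(3.15) + f(4.05)].
Sum ≈ 3551.7568.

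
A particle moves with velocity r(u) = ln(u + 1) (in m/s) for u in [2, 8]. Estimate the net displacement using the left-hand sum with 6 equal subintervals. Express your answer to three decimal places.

9.911

Δu = (8 − 2)/6 = 1.
Left endpoints: 2, 3, 4, 5, 6, 7.
r(2) ≈ 1.099, r(3) ≈ 1.386, r(4) ≈ 1.609, r(5) ≈ 1.792, r(6) ≈ 1.946, r(7) ≈ 2.079.
Sum = Δu · [r(2) + r(3) + r(4) + ...].
Sum ≈ 9.911.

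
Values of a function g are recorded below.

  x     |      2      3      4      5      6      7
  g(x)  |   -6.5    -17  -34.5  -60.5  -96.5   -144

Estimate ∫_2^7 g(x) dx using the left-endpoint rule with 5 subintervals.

Δx = 1.
Sum = 1·[(-6.5) + (-17) + (-34.5) + (-60.5) + (-96.5)] = -215.

-215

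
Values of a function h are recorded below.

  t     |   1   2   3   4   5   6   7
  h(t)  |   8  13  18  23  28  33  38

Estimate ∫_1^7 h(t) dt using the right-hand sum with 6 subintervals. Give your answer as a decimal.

153

Δt = 1.
Sum = 1·[13 + 18 + 23 + 28 + 33 + 38] = 153.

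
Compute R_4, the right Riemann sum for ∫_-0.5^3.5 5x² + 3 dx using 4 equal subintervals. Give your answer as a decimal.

117

Δx = (3.5 − (-0.5))/4 = 1.
Right endpoints: 0.5, 1.5, 2.5, 3.5.
f(0.5) = 4.25, f(1.5) = 14.25, f(2.5) = 34.25, f(3.5) = 64.25.
Sum = Δx · [f(0.5) + f(1.5) + f(2.5) + f(3.5)].
Sum = 117.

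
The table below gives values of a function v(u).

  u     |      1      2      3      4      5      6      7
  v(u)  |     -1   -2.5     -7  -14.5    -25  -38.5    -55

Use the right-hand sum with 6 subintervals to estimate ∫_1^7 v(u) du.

Δu = 1.
Sum = 1·[(-2.5) + (-7) + (-14.5) + (-25) + (-38.5) + (-55)] = -142.5.

-142.5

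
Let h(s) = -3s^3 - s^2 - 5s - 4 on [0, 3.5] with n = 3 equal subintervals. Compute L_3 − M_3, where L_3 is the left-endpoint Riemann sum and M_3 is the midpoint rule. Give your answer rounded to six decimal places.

L_3 ≈ -92.37731481.
M_3 ≈ -164.81394676.
L_3 − M_3 ≈ 72.436632.

72.436632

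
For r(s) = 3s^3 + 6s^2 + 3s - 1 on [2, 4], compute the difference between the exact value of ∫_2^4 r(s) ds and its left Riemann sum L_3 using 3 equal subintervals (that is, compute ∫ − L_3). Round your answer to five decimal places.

Exact integral: ∫_2^4 r(s) ds = 308.
L_3 ≈ 230.8888889.
Error ≈ 308 − 230.8888889 ≈ 77.11111.

77.11111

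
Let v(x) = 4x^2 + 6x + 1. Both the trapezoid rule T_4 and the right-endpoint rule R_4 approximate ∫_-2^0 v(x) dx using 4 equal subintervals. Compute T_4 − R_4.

1

T_4 = 1.
R_4 = 0.
T_4 − R_4 = 1.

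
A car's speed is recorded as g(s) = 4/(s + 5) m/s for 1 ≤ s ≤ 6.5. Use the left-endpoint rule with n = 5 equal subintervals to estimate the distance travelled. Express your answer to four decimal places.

2.7858

Δs = (6.5 − 1)/5 = 1.1.
Left endpoints: 1, 2.1, 3.2, 4.3, 5.4.
g(1) = 2/3, g(2.1) = 40/71, g(3.2) = 20/41, g(4.3) = 40/93, g(5.4) = 5/13.
Sum = Δs · [g(1) + g(2.1) + g(3.2) + g(4.3) + g(5.4)].
Sum ≈ 2.7858.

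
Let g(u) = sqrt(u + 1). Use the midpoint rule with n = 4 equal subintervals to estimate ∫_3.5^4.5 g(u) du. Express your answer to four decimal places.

2.2352

Δu = (4.5 − 3.5)/4 = 0.25.
Midpoints: 3.625, 3.875, 4.125, 4.375.
g(3.625) ≈ 2.1506, g(3.875) ≈ 2.2079, g(4.125) ≈ 2.2638, g(4.375) ≈ 2.3184.
Sum = Δu · [g(3.625) + g(3.875) + g(4.125) + g(4.375)].
Sum ≈ 2.2352.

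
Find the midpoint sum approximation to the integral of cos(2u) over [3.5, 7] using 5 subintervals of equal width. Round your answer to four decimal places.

0.1813

Δu = (7 − 3.5)/5 = 0.7.
Midpoints: 3.85, 4.55, 5.25, 5.95, 6.65.
f(3.85) ≈ 0.1534, f(4.55) ≈ -0.9477, f(5.25) ≈ -0.4755, f(5.95) ≈ 0.7861, f(6.65) ≈ 0.7427.
Sum = Δu · [f(3.85) + f(4.55) + f(5.25) + f(5.95) + f(6.65)].
Sum ≈ 0.1813.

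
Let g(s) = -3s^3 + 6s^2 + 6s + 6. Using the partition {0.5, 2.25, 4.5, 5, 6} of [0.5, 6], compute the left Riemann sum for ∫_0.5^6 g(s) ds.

Subinterval widths: 1.75, 2.25, 0.5, 1.
Left endpoints: 0.5, 2.25, 4.5, 5.
g(0.5) = 10.125, g(2.25) = 15.703125, g(4.5) = -118.875, g(5) = -189.
Sum = Σ Δs_i · g(s_i).
Sum = -195.38671875.

-195.38671875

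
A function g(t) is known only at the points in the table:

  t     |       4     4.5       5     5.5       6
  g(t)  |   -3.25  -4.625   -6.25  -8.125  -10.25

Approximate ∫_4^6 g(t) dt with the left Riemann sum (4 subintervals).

Δt = 0.5.
Sum = 0.5·[(-3.25) + (-4.625) + (-6.25) + (-8.125)] = -11.125.

-11.125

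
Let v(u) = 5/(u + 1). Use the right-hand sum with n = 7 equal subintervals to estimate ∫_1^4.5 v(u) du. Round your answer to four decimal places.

Δu = (4.5 − 1)/7 = 0.5.
Right endpoints: 1.5, 2, 2.5, 3, 3.5, 4, 4.5.
v(1.5) = 2, v(2) = 5/3, v(2.5) = 10/7, v(3) = 1.25, v(3.5) = 10/9, v(4) = 1, v(4.5) = 10/11.
Sum = Δu · [v(1.5) + v(2) + v(2.5) + ...].
Sum ≈ 4.6827.

4.6827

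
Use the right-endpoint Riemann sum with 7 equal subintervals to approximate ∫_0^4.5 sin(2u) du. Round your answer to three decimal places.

0.953

Δu = (4.5 − 0)/7 = 9/14.
Right endpoints: 9/14, 9/7, 27/14, 18/7, 45/14, 27/7, 4.5.
f(9/14) ≈ 0.960, f(9/7) ≈ 0.540, f(27/14) ≈ -0.656, f(18/7) ≈ -0.909, f(45/14) ≈ 0.145, f(27/7) ≈ 0.990, f(4.5) ≈ 0.412.
Sum = Δu · [f(9/14) + f(9/7) + f(27/14) + ...].
Sum ≈ 0.953.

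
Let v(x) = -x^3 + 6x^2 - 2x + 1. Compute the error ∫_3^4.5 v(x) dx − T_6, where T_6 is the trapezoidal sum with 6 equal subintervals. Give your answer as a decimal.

Exact integral: ∫_3^4.5 v(x) dx = 36.234375.
T_6 = 36.15234375.
Error = 36.234375 − 36.15234375 = 0.08203125.

0.08203125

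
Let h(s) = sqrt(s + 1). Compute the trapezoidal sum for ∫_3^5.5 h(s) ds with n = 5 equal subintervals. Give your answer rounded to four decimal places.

5.7134

Δs = (5.5 − 3)/5 = 0.5.
h(3) ≈ 2.0000, h(3.5) ≈ 2.1213, h(4) ≈ 2.2361, h(4.5) ≈ 2.3452, h(5) ≈ 2.4495, h(5.5) ≈ 2.5495.
T_5 = (Δs/2)·[h(s_0) + 2h(s_1) + ... + 2h(s_{4}) + h(s_5)].
Sum ≈ 5.7134.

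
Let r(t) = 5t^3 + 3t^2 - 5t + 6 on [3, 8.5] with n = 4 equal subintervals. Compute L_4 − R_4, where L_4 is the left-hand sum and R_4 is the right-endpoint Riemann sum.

-4259.578125

L_4 ≈ 4910.7158203.
R_4 ≈ 9170.2939453.
L_4 − R_4 = -4259.578125.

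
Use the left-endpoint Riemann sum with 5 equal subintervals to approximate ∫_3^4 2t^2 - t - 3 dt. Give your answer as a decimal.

Δt = (4 − 3)/5 = 0.2.
Left endpoints: 3, 3.2, 3.4, 3.6, 3.8.
f(3) = 12, f(3.2) = 14.28, f(3.4) = 16.72, f(3.6) = 19.32, f(3.8) = 22.08.
Sum = Δt · [f(3) + f(3.2) + f(3.4) + f(3.6) + f(3.8)].
Sum = 16.88.

16.88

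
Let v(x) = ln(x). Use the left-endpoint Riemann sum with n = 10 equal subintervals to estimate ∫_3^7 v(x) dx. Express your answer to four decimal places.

6.1535

Δx = (7 − 3)/10 = 0.4.
Left endpoints: 3, 3.4, 3.8, 4.2, 4.6, 5, 5.4, 5.8, 6.2, 6.6.
v(3) ≈ 1.0986, v(3.4) ≈ 1.2238, v(3.8) ≈ 1.3350, v(4.2) ≈ 1.4351, v(4.6) ≈ 1.5261, v(5) ≈ 1.6094, v(5.4) ≈ 1.6864, v(5.8) ≈ 1.7579, v(6.2) ≈ 1.8245, v(6.6) ≈ 1.8871.
Sum = Δx · [v(3) + v(3.4) + v(3.8) + ...].
Sum ≈ 6.1535.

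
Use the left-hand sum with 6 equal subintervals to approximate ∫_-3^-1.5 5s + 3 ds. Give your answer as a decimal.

-13.3125

Δs = (-1.5 − (-3))/6 = 0.25.
Left endpoints: -3, -2.75, -2.5, -2.25, -2, -1.75.
f(-3) = -12, f(-2.75) = -10.75, f(-2.5) = -9.5, f(-2.25) = -8.25, f(-2) = -7, f(-1.75) = -5.75.
Sum = Δs · [f(-3) + f(-2.75) + f(-2.5) + ...].
Sum = -13.3125.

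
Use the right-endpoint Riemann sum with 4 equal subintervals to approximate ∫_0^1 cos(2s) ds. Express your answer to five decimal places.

0.26812

Δs = (1 − 0)/4 = 0.25.
Right endpoints: 0.25, 0.5, 0.75, 1.
f(0.25) ≈ 0.87758, f(0.5) ≈ 0.54030, f(0.75) ≈ 0.07074, f(1) ≈ -0.41615.
Sum = Δs · [f(0.25) + f(0.5) + f(0.75) + f(1)].
Sum ≈ 0.26812.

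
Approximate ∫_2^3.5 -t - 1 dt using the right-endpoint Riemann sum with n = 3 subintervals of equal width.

Δt = (3.5 − 2)/3 = 0.5.
Right endpoints: 2.5, 3, 3.5.
f(2.5) = -3.5, f(3) = -4, f(3.5) = -4.5.
Sum = Δt · [f(2.5) + f(3) + f(3.5)].
Sum = -6.

-6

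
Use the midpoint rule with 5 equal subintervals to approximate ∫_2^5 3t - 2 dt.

25.5

Δt = (5 − 2)/5 = 0.6.
Midpoints: 2.3, 2.9, 3.5, 4.1, 4.7.
f(2.3) = 4.9, f(2.9) = 6.7, f(3.5) = 8.5, f(4.1) = 10.3, f(4.7) = 12.1.
Sum = Δt · [f(2.3) + f(2.9) + f(3.5) + f(4.1) + f(4.7)].
Sum = 25.5.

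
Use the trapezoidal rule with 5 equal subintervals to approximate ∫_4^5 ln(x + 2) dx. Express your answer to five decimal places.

Δx = (5 − 4)/5 = 0.2.
f(4) ≈ 1.79176, f(4.2) ≈ 1.82455, f(4.4) ≈ 1.85630, f(4.6) ≈ 1.88707, f(4.8) ≈ 1.91692, f(5) ≈ 1.94591.
T_5 = (Δx/2)·[f(x_0) + 2f(x_1) + ... + 2f(x_{4}) + f(x_5)].
Sum ≈ 1.87073.

1.87073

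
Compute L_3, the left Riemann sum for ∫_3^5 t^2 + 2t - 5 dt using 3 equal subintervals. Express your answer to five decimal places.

Δt = (5 − 3)/3 = 2/3.
Left endpoints: 3, 11/3, 13/3.
f(3) = 10, f(11/3) = 142/9, f(13/3) = 202/9.
Sum = Δt · [f(3) + f(11/3) + f(13/3)].
Sum ≈ 32.14815.

32.14815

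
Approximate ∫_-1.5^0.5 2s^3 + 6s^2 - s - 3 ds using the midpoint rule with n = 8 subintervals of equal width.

Δs = (0.5 − (-1.5))/8 = 0.25.
Midpoints: -1.375, -1.125, -0.875, -0.625, -0.375, -0.125, 0.125, 0.375.
f(-1.375) = 4.51953125, f(-1.125) = 2.87109375, f(-0.875) = 1.12890625, f(-0.625) = -0.51953125, f(-0.375) = -1.88671875, f(-0.125) = -2.78515625, f(0.125) = -3.02734375, f(0.375) = -2.42578125.
Sum = Δs · [f(-1.375) + f(-1.125) + f(-0.875) + ...].
Sum = -0.53125.

-0.53125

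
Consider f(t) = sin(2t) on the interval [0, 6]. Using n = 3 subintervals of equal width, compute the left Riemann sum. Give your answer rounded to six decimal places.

0.465112

Δt = (6 − 0)/3 = 2.
Left endpoints: 0, 2, 4.
f(0) ≈ 0.000000, f(2) ≈ -0.756802, f(4) ≈ 0.989358.
Sum = Δt · [f(0) + f(2) + f(4)].
Sum ≈ 0.465112.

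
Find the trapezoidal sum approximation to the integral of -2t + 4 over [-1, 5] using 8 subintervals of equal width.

0

Δt = (5 − (-1))/8 = 0.75.
f(-1) = 6, f(-0.25) = 4.5, f(0.5) = 3, f(1.25) = 1.5, f(2) = 0, f(2.75) = -1.5, f(3.5) = -3, f(4.25) = -4.5, f(5) = -6.
T_8 = (Δt/2)·[f(t_0) + 2f(t_1) + ... + 2f(t_{7}) + f(t_8)].
Sum = 0.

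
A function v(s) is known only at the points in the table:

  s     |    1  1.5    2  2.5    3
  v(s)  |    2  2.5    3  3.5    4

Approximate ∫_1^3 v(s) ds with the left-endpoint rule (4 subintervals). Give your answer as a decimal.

Δs = 0.5.
Sum = 0.5·[2 + 2.5 + 3 + 3.5] = 5.5.

5.5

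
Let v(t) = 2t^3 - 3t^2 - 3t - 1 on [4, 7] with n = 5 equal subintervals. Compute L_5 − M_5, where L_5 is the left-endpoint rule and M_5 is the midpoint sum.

-126.9

L_5 = 611.4.
M_5 = 738.3.
L_5 − M_5 = -126.9.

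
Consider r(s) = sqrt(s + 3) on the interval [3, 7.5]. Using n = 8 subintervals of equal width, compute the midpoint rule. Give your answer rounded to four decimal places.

Δs = (7.5 − 3)/8 = 0.5625.
Midpoints: 3.28125, 3.84375, 4.40625, 4.96875, 5.53125, 6.09375, 6.65625, 7.21875.
r(3.28125) ≈ 2.5062, r(3.84375) ≈ 2.6161, r(4.40625) ≈ 2.7214, r(4.96875) ≈ 2.8229, r(5.53125) ≈ 2.9208, r(6.09375) ≈ 3.0156, r(6.65625) ≈ 3.1075, r(7.21875) ≈ 3.1967.
Sum = Δs · [r(3.28125) + r(3.84375) + r(4.40625) + ...].
Sum ≈ 12.8853.

12.8853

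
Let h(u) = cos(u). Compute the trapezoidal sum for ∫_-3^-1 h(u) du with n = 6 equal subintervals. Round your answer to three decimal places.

Δu = (-1 − (-3))/6 = 1/3.
h(-3) ≈ -0.990, h(-8/3) ≈ -0.889, h(-7/3) ≈ -0.691, h(-2) ≈ -0.416, h(-5/3) ≈ -0.096, h(-4/3) ≈ 0.235, h(-1) ≈ 0.540.
T_6 = (Δu/2)·[h(u_0) + 2h(u_1) + ... + 2h(u_{5}) + h(u_6)].
Sum ≈ -0.694.

-0.694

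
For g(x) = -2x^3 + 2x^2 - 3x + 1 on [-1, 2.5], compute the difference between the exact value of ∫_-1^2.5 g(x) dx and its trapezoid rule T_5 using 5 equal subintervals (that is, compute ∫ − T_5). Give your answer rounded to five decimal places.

0.71458

Exact integral: ∫_-1^2.5 g(x) dx ≈ -12.3229167.
T_5 = -13.0375.
Error ≈ -12.3229167 − (-13.0375) ≈ 0.71458.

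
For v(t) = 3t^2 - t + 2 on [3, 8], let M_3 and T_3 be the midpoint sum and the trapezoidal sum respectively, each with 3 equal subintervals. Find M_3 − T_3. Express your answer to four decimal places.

M_3 ≈ 464.027778.
T_3 ≈ 474.444444.
M_3 − T_3 ≈ -10.4167.

-10.4167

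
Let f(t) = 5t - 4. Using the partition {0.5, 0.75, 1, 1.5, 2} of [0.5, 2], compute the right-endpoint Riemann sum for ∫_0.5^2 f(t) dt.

Subinterval widths: 0.25, 0.25, 0.5, 0.5.
Right endpoints: 0.75, 1, 1.5, 2.
f(0.75) = -0.25, f(1) = 1, f(1.5) = 3.5, f(2) = 6.
Sum = Σ Δt_i · f(t_i).
Sum = 4.9375.

4.9375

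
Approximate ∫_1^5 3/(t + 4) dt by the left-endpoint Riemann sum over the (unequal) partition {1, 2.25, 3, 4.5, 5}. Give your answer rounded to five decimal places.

1.92933

Subinterval widths: 1.25, 0.75, 1.5, 0.5.
Left endpoints: 1, 2.25, 3, 4.5.
f(1) = 0.6, f(2.25) = 0.48, f(3) = 3/7, f(4.5) = 6/17.
Sum = Σ Δt_i · f(t_i).
Sum ≈ 1.92933.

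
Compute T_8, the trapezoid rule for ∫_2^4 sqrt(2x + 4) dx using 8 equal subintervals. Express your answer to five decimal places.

6.31360

Δx = (4 − 2)/8 = 0.25.
f(2) ≈ 2.82843, f(2.25) ≈ 2.91548, f(2.5) ≈ 3.00000, f(2.75) ≈ 3.08221, f(3) ≈ 3.16228, f(3.25) ≈ 3.24037, f(3.5) ≈ 3.31662, f(3.75) ≈ 3.39116, f(4) ≈ 3.46410.
T_8 = (Δx/2)·[f(x_0) + 2f(x_1) + ... + 2f(x_{7}) + f(x_8)].
Sum ≈ 6.31360.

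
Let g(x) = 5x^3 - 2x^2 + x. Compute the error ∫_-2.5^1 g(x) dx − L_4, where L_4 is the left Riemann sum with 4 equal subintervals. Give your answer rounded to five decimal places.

48.40983

Exact integral: ∫_-2.5^1 g(x) dx ≈ -61.2864583.
L_4 ≈ -109.6962891.
Error ≈ -61.2864583 − (-109.6962891) ≈ 48.40983.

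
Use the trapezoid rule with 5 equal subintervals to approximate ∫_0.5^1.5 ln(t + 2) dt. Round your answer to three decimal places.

1.094

Δt = (1.5 − 0.5)/5 = 0.2.
f(0.5) ≈ 0.916, f(0.7) ≈ 0.993, f(0.9) ≈ 1.065, f(1.1) ≈ 1.131, f(1.3) ≈ 1.194, f(1.5) ≈ 1.253.
T_5 = (Δt/2)·[f(t_0) + 2f(t_1) + ... + 2f(t_{4}) + f(t_5)].
Sum ≈ 1.094.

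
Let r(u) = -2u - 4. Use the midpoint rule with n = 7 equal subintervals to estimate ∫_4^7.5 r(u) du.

-54.25

Δu = (7.5 − 4)/7 = 0.5.
Midpoints: 4.25, 4.75, 5.25, 5.75, 6.25, 6.75, 7.25.
r(4.25) = -12.5, r(4.75) = -13.5, r(5.25) = -14.5, r(5.75) = -15.5, r(6.25) = -16.5, r(6.75) = -17.5, r(7.25) = -18.5.
Sum = Δu · [r(4.25) + r(4.75) + r(5.25) + ...].
Sum = -54.25.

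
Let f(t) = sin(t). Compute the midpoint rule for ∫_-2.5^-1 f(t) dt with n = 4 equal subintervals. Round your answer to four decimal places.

-1.3493

Δt = (-1 − (-2.5))/4 = 0.375.
Midpoints: -2.3125, -1.9375, -1.5625, -1.1875.
f(-2.3125) ≈ -0.7373, f(-1.9375) ≈ -0.9335, f(-1.5625) ≈ -1.0000, f(-1.1875) ≈ -0.9274.
Sum = Δt · [f(-2.3125) + f(-1.9375) + f(-1.5625) + f(-1.1875)].
Sum ≈ -1.3493.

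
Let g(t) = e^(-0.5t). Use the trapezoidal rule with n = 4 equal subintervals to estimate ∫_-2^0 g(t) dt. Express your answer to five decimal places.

3.45444

Δt = (0 − (-2))/4 = 0.5.
g(-2) ≈ 2.71828, g(-1.5) ≈ 2.11700, g(-1) ≈ 1.64872, g(-0.5) ≈ 1.28403, g(0) ≈ 1.00000.
T_4 = (Δt/2)·[g(t_0) + 2g(t_1) + 2g(t_2) + 2g(t_3) + g(t_4)].
Sum ≈ 3.45444.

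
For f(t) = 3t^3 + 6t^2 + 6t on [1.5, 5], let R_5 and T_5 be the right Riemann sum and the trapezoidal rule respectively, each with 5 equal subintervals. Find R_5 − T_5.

182.83125

R_5 = 969.36.
T_5 = 786.52875.
R_5 − T_5 = 182.83125.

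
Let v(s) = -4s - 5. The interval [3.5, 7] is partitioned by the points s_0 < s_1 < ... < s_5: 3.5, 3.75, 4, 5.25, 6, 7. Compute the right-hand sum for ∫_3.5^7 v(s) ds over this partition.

Subinterval widths: 0.25, 0.25, 1.25, 0.75, 1.
Right endpoints: 3.75, 4, 5.25, 6, 7.
v(3.75) = -20, v(4) = -21, v(5.25) = -26, v(6) = -29, v(7) = -33.
Sum = Σ Δs_i · v(s_i).
Sum = -97.5.

-97.5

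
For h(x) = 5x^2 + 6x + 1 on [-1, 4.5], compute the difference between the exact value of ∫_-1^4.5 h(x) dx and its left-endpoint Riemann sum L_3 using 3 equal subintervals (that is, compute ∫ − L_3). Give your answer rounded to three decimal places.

Exact integral: ∫_-1^4.5 h(x) dx ≈ 216.79167.
L_3 ≈ 113.71759.
Error ≈ 216.79167 − 113.71759 ≈ 103.074.

103.074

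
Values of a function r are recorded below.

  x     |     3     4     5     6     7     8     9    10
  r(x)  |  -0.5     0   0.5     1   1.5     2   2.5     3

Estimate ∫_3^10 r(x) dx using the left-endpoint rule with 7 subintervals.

7

Δx = 1.
Sum = 1·[(-0.5) + 0 + 0.5 + 1 + 1.5 + 2 + 2.5] = 7.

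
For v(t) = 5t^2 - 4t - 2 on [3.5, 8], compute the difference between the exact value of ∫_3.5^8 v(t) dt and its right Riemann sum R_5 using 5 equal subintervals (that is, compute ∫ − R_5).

Exact integral: ∫_3.5^8 v(t) dt = 669.375.
R_5 = 780.75.
Error = 669.375 − 780.75 = -111.375.

-111.375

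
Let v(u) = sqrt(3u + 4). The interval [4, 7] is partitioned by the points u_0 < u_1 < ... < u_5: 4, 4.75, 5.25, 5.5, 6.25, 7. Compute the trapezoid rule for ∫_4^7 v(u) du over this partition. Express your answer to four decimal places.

Subinterval widths: 0.75, 0.5, 0.25, 0.75, 0.75.
v(4) ≈ 4.0000, v(4.75) ≈ 4.2720, v(5.25) ≈ 4.4441, v(5.5) ≈ 4.5277, v(6.25) ≈ 4.7697, v(7) ≈ 5.0000.
On each subinterval the trapezoid contributes (Δu_i/2)·[v(u_{i-1}) + v(u_i)].
Sum ≈ 13.5527.

13.5527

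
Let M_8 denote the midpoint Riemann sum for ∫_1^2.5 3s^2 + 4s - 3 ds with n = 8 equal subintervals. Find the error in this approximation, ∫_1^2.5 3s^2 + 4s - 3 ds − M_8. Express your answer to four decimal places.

0.0132

Exact integral: ∫_1^2.5 f(s) ds = 20.625.
M_8 ≈ 20.611816.
Error ≈ 20.625 − 20.611816 ≈ 0.0132.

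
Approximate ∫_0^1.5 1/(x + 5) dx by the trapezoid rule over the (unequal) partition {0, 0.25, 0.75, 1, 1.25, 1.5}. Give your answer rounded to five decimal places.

Subinterval widths: 0.25, 0.5, 0.25, 0.25, 0.25.
f(0) = 0.2, f(0.25) = 4/21, f(0.75) = 4/23, f(1) = 1/6, f(1.25) = 0.16, f(1.5) = 2/13.
On each subinterval the trapezoid contributes (Δx_i/2)·[f(x_{i-1}) + f(x_i)].
Sum ≈ 0.26254.

0.26254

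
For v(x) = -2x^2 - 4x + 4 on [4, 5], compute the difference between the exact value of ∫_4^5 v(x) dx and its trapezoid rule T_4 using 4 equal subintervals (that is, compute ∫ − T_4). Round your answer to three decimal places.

Exact integral: ∫_4^5 v(x) dx ≈ -54.66667.
T_4 = -54.6875.
Error ≈ -54.66667 − (-54.6875) ≈ 0.021.

0.021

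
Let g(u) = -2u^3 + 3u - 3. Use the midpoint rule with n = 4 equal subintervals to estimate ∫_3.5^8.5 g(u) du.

Δu = (8.5 − 3.5)/4 = 1.25.
Midpoints: 4.125, 5.375, 6.625, 7.875.
g(4.125) = -131.00390625, g(5.375) = -297.44921875, g(6.625) = -564.67578125, g(7.875) = -956.12109375.
Sum = Δu · [g(4.125) + g(5.375) + g(6.625) + g(7.875)].
Sum = -2436.5625.

-2436.5625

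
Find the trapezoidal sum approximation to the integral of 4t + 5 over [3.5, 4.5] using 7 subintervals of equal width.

21

Δt = (4.5 − 3.5)/7 = 1/7.
f(3.5) = 19, f(51/14) = 137/7, f(53/14) = 141/7, f(55/14) = 145/7, f(57/14) = 149/7, f(59/14) = 153/7, f(61/14) = 157/7, f(4.5) = 23.
T_7 = (Δt/2)·[f(t_0) + 2f(t_1) + ... + 2f(t_{6}) + f(t_7)].
Sum = 21.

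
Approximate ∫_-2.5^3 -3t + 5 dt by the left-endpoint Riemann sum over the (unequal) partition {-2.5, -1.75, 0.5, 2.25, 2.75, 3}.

Subinterval widths: 0.75, 2.25, 1.75, 0.5, 0.25.
Left endpoints: -2.5, -1.75, 0.5, 2.25, 2.75.
f(-2.5) = 12.5, f(-1.75) = 10.25, f(0.5) = 3.5, f(2.25) = -1.75, f(2.75) = -3.25.
Sum = Σ Δt_i · f(t_i).
Sum = 36.875.

36.875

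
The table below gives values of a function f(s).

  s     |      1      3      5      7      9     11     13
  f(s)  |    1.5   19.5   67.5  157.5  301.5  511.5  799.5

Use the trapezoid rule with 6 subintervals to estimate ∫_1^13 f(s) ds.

2916

Δs = 2.
T_6 = (2/2)·[1.5 + 2·19.5 + 2·67.5 + 2·157.5 + 2·301.5 + 2·511.5 + 799.5] = 2916.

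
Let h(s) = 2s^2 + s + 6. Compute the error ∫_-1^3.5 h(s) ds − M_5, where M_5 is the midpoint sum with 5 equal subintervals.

0.6075

Exact integral: ∫_-1^3.5 h(s) ds = 61.875.
M_5 = 61.2675.
Error = 61.875 − 61.2675 = 0.6075.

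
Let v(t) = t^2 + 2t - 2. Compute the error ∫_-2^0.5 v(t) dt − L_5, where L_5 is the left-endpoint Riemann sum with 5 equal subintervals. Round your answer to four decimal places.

Exact integral: ∫_-2^0.5 v(t) dt ≈ -6.041667.
L_5 = -6.25.
Error ≈ -6.041667 − (-6.25) ≈ 0.2083.

0.2083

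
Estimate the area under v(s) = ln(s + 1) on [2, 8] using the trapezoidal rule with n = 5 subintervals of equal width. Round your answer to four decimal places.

Δs = (8 − 2)/5 = 1.2.
v(2) ≈ 1.0986, v(3.2) ≈ 1.4351, v(4.4) ≈ 1.6864, v(5.6) ≈ 1.8871, v(6.8) ≈ 2.0541, v(8) ≈ 2.1972.
T_5 = (Δs/2)·[v(s_0) + 2v(s_1) + ... + 2v(s_{4}) + v(s_5)].
Sum ≈ 10.4527.

10.4527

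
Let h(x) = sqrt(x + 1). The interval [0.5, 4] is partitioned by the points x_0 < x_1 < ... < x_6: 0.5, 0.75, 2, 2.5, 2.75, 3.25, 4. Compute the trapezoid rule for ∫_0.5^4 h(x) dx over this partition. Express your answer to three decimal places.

6.216

Subinterval widths: 0.25, 1.25, 0.5, 0.25, 0.5, 0.75.
h(0.5) ≈ 1.225, h(0.75) ≈ 1.323, h(2) ≈ 1.732, h(2.5) ≈ 1.871, h(2.75) ≈ 1.936, h(3.25) ≈ 2.062, h(4) ≈ 2.236.
On each subinterval the trapezoid contributes (Δx_i/2)·[h(x_{i-1}) + h(x_i)].
Sum ≈ 6.216.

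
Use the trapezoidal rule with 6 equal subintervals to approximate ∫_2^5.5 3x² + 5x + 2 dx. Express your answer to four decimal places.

Δx = (5.5 − 2)/6 = 7/12.
f(2) = 24, f(31/12) = 34.9375, f(19/6) = 575/12, f(3.75) = 62.9375, f(13/3) = 80, f(59/12) = 4757/48, f(5.5) = 120.25.
T_6 = (Δx/2)·[f(x_0) + 2f(x_1) + ... + 2f(x_{5}) + f(x_6)].
Sum ≈ 231.5955.

231.5955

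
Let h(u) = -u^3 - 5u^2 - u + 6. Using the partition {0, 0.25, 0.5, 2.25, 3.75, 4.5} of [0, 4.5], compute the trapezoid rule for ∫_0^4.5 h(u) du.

Subinterval widths: 0.25, 0.25, 1.75, 1.5, 0.75.
h(0) = 6, h(0.25) = 5.421875, h(0.5) = 4.125, h(2.25) = -32.953125, h(3.75) = -120.796875, h(4.5) = -190.875.
On each subinterval the trapezoid contributes (Δu_i/2)·[h(u_{i-1}) + h(u_i)].
Sum = -254.79296875.

-254.79296875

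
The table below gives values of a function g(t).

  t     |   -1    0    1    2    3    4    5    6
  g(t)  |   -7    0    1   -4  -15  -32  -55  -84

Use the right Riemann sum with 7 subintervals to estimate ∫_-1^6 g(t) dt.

Δt = 1.
Sum = 1·[0 + 1 + (-4) + (-15) + (-32) + (-55) + (-84)] = -189.

-189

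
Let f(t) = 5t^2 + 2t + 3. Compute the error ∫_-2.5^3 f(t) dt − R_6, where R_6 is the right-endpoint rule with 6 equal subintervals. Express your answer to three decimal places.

Exact integral: ∫_-2.5^3 f(t) dt ≈ 90.29167.
R_6 ≈ 105.48669.
Error ≈ 90.29167 − 105.48669 ≈ -15.195.

-15.195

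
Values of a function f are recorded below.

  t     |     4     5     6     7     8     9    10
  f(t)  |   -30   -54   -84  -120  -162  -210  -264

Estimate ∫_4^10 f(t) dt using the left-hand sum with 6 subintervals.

Δt = 1.
Sum = 1·[(-30) + (-54) + (-84) + (-120) + (-162) + (-210)] = -660.

-660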